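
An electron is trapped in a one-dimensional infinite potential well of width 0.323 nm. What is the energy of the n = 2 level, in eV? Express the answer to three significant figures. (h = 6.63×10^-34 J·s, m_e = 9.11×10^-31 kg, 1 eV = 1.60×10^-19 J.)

For an infinite well E_n = n²h²/(8m_eL²), so E_1 = h²/(8m_eL²) = (6.63×10^-34)²/(8·9.11×10^-31·(3.23×10^-10 m)²) = 5.781×10^-19 J.
Then E_2 = 2²·E_1 = 4·5.781×10^-19 J = 2.312×10^-18 J.
Converting, E_2 = 2.312×10^-18 J / (1.60×10^-19 J/eV) = 14.5 eV.

E_2 = 14.5 eV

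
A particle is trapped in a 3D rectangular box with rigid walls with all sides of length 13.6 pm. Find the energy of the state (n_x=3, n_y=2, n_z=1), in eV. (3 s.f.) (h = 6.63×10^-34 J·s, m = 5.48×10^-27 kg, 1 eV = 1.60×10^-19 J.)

For a 3D rectangular well E = (h²/8m)·Σ n_i²/L_i² = (6.63×10^-34)²/(8·5.48×10^-27) · [3²/(13.6 pm)² + 2²/(13.6 pm)² + 1²/(13.6 pm)²].
Evaluating gives E = 7.589×10^-19 J = 4.74 eV.

E = 4.74 eV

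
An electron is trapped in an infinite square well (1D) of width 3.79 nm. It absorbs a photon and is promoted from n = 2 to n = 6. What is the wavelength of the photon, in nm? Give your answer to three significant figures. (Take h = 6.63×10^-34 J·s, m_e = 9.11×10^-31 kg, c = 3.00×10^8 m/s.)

E_1 = h²/(8m_eL²) = 4.199×10^-21 J, so ΔE = (6² − 2²)E_1 = 1.344×10^-19 J.
λ = hc/ΔE = (6.63×10^-34·3.00×10^8)/1.344×10^-19 = 1.48×10^-6 m = 1.48×10^3 nm.

λ = 1.48×10^3 nm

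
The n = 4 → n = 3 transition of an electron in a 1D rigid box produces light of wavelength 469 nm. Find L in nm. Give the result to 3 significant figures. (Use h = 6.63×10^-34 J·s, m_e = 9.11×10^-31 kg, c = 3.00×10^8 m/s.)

L = 0.998 nm

The photon carries ΔE = hc/λ = 6.63×10^-34·3.00×10^8/4.69×10^-7 m = 4.241×10^-19 J.
Since ΔE = (4² − 3²)E_1, E_1 = 6.059×10^-20 J, and L = h/√(8m_eE_1) = 9.98×10^-10 m = 0.998 nm.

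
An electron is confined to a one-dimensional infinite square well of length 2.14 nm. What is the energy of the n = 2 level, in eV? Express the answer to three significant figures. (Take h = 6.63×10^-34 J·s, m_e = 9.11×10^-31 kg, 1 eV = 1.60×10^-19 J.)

For an infinite well E_n = n²h²/(8m_eL²), so E_1 = h²/(8m_eL²) = (6.63×10^-34)²/(8·9.11×10^-31·(2.14×10^-9 m)²) = 1.317×10^-20 J.
Then E_2 = 2²·E_1 = 4·1.317×10^-20 J = 5.268×10^-20 J.
Converting, E_2 = 5.268×10^-20 J / (1.60×10^-19 J/eV) = 0.329 eV.

E_2 = 0.329 eV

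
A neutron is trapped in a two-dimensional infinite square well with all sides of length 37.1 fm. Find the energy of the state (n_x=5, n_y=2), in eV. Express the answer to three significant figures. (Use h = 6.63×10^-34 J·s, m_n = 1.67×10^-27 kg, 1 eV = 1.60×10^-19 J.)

For a 2D rectangular well E = (h²/8m_n)·Σ n_i²/L_i² = (6.63×10^-34)²/(8·1.67×10^-27) · [5²/(37.1 fm)² + 2²/(37.1 fm)²].
Evaluating gives E = 6.932×10^-13 J = 4.33×10^6 eV.

E = 4.33×10^6 eV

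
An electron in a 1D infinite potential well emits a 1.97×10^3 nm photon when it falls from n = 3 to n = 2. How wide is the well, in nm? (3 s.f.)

L = 1.73 nm

The photon carries ΔE = hc/λ = 6.626×10^-34·2.998×10^8/1.97×10^-6 m = 1.008×10^-19 J.
Since ΔE = (3² − 2²)E_1, E_1 = 2.016×10^-20 J, and L = h/√(8m_eE_1) = 1.73×10^-9 m = 1.73 nm.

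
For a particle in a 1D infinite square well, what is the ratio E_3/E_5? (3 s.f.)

0.360

E_n ∝ n², so E_3/E_5 = 3²/5² = 9/25 = 0.360.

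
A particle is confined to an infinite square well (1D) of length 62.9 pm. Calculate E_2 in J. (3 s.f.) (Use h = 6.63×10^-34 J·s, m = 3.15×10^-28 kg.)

E_2 = 1.76×10^-19 J

For an infinite well E_n = n²h²/(8mL²), so E_1 = h²/(8mL²) = (6.63×10^-34)²/(8·3.15×10^-28·(6.29×10^-11 m)²) = 4.409×10^-20 J.
Then E_2 = 2²·E_1 = 4·4.409×10^-20 J = 1.76×10^-19 J.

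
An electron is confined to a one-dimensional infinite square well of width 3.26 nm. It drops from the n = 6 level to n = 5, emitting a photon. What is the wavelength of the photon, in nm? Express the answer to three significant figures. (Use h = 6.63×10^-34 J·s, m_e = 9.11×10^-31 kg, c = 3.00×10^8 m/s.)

E_1 = h²/(8m_eL²) = 5.675×10^-21 J, so ΔE = (6² − 5²)E_1 = 6.243×10^-20 J.
λ = hc/ΔE = (6.63×10^-34·3.00×10^8)/6.243×10^-20 = 3.19×10^-6 m = 3.19×10^3 nm.

λ = 3.19×10^3 nm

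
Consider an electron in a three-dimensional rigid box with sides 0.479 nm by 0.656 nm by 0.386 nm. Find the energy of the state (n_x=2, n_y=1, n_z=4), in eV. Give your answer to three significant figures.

E = 47.8 eV

For a 3D rectangular well E = (h²/8m_e)·Σ n_i²/L_i² = (6.626×10^-34)²/(8·9.109×10^-31) · [2²/(0.479 nm)² + 1²/(0.656 nm)² + 4²/(0.386 nm)²].
Evaluating gives E = 7.660×10^-18 J = 47.8 eV.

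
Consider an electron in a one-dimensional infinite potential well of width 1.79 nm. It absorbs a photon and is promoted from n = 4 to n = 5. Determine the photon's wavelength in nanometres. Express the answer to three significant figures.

E_1 = h²/(8m_eL²) = 1.880×10^-20 J, so ΔE = (5² − 4²)E_1 = 1.692×10^-19 J.
λ = hc/ΔE = (6.626×10^-34·2.998×10^8)/1.692×10^-19 = 1.17×10^-6 m = 1.17×10^3 nm.

λ = 1.17×10^3 nm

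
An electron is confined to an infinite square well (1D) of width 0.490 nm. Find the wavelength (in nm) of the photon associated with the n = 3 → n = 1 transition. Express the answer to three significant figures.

λ = 99.0 nm

E_1 = h²/(8m_eL²) = 2.509×10^-19 J, so ΔE = (3² − 1²)E_1 = 2.007×10^-18 J.
λ = hc/ΔE = (6.626×10^-34·2.998×10^8)/2.007×10^-18 = 9.90×10^-8 m = 99.0 nm.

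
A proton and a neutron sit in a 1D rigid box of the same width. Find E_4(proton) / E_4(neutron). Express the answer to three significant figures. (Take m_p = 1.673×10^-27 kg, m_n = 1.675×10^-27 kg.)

1.00

E_n ∝ 1/m at fixed n and L, so the ratio is m_n/m_p = 1.675×10^-27/1.673×10^-27 = 1.00.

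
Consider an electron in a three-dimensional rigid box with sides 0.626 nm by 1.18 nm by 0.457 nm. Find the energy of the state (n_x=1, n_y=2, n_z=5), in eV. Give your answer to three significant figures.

For a 3D rectangular well E = (h²/8m_e)·Σ n_i²/L_i² = (6.626×10^-34)²/(8·9.109×10^-31) · [1²/(0.626 nm)² + 2²/(1.18 nm)² + 5²/(0.457 nm)²].
Evaluating gives E = 7.539×10^-18 J = 47.1 eV.

E = 47.1 eV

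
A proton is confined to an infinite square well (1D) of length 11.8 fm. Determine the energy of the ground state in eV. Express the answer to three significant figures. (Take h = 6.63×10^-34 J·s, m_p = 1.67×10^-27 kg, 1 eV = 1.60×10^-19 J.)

For an infinite well E_n = n²h²/(8m_pL²), so E_1 = h²/(8m_pL²) = (6.63×10^-34)²/(8·1.67×10^-27·(1.18×10^-14 m)²) = 2.363×10^-13 J.
Converting, E_1 = 2.363×10^-13 J / (1.60×10^-19 J/eV) = 1.48×10^6 eV.

E_1 = 1.48×10^6 eV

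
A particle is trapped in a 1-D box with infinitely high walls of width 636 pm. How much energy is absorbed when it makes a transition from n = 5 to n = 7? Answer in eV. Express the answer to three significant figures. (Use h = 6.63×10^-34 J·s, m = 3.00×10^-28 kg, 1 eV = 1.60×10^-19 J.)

|ΔE| = 0.0679 eV

E_1 = h²/(8mL²) = 4.528×10^-22 J.
|ΔE| = |5² − 7²|·E_1 = 24·4.528×10^-22 J = 1.087×10^-20 J = 0.0679 eV.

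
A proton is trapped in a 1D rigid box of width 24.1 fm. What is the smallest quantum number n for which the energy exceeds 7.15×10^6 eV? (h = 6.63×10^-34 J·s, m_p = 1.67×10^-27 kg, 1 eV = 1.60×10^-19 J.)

n = 5

E_1 = h²/(8m_pL²) = 5.665×10^-14 J = 3.541×10^5 eV.
Need n² > 7.15×10^6/3.541×10^5 = 20.19, i.e. n > 4.493.
The smallest integer satisfying this is n = 5.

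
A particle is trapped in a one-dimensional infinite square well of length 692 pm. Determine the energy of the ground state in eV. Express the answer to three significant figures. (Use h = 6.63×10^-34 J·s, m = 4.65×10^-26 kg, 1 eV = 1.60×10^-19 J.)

E_1 = 1.54×10^-5 eV

For an infinite well E_n = n²h²/(8mL²), so E_1 = h²/(8mL²) = (6.63×10^-34)²/(8·4.65×10^-26·(6.92×10^-10 m)²) = 2.468×10^-24 J.
Converting, E_1 = 2.468×10^-24 J / (1.60×10^-19 J/eV) = 1.54×10^-5 eV.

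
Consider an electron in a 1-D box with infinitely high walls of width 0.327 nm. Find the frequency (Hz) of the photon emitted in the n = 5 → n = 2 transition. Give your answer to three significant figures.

E_1 = h²/(8m_eL²) = 5.634×10^-19 J and ΔE = (5² − 2²)E_1 = 1.183×10^-17 J.
f = ΔE/h = 1.183×10^-17/6.626×10^-34 = 1.79×10^16 Hz.

f = 1.79×10^16 Hz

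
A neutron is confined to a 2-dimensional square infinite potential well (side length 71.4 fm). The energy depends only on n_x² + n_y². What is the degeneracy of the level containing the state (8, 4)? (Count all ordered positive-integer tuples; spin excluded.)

degeneracy = 2

The level has n_x² + n_y² = 80. The ordered positive-integer solutions are (4, 8), (8, 4).
That gives 2 states.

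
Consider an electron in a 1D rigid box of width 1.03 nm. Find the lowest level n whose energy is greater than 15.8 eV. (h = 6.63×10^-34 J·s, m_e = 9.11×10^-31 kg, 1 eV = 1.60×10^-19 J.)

n = 7

E_1 = h²/(8m_eL²) = 5.685×10^-20 J = 0.3553 eV.
Need n² > 15.8/0.3553 = 44.47, i.e. n > 6.669.
The smallest integer satisfying this is n = 7.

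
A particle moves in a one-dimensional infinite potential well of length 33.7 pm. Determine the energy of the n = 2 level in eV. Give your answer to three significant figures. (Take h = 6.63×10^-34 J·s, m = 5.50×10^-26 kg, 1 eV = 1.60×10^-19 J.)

For an infinite well E_n = n²h²/(8mL²), so E_1 = h²/(8mL²) = (6.63×10^-34)²/(8·5.50×10^-26·(3.37×10^-11 m)²) = 8.797×10^-22 J.
Then E_2 = 2²·E_1 = 4·8.797×10^-22 J = 3.519×10^-21 J.
Converting, E_2 = 3.519×10^-21 J / (1.60×10^-19 J/eV) = 0.0220 eV.

E_2 = 0.0220 eV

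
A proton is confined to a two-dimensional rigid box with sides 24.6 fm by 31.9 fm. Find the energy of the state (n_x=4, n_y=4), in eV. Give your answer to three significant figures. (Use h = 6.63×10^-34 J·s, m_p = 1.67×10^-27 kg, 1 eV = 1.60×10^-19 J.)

For a 2D rectangular well E = (h²/8m_p)·Σ n_i²/L_i² = (6.63×10^-34)²/(8·1.67×10^-27) · [4²/(24.6 fm)² + 4²/(31.9 fm)²].
Evaluating gives E = 1.387×10^-12 J = 8.67×10^6 eV.

E = 8.67×10^6 eV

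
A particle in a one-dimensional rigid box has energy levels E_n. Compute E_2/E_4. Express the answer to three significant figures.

E_n ∝ n², so E_2/E_4 = 2²/4² = 4/16 = 0.250.

0.250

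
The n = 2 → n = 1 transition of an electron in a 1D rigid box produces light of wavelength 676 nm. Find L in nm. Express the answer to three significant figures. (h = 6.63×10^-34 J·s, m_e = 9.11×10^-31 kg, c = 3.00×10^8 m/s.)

L = 0.784 nm

The photon carries ΔE = hc/λ = 6.63×10^-34·3.00×10^8/6.76×10^-7 m = 2.942×10^-19 J.
Since ΔE = (2² − 1²)E_1, E_1 = 9.807×10^-20 J, and L = h/√(8m_eE_1) = 7.84×10^-10 m = 0.784 nm.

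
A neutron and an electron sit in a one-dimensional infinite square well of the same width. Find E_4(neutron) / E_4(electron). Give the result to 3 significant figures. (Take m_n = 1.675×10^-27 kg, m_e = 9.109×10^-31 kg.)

5.44×10^-4

E_n ∝ 1/m at fixed n and L, so the ratio is m_e/m_n = 9.109×10^-31/1.675×10^-27 = 5.44×10^-4.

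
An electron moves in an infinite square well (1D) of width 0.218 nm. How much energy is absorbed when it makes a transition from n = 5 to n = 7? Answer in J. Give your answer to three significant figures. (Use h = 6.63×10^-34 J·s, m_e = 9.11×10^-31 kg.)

E_1 = h²/(8m_eL²) = 1.269×10^-18 J.
|ΔE| = |5² − 7²|·E_1 = 24·1.269×10^-18 J = 3.05×10^-17 J.

|ΔE| = 3.05×10^-17 J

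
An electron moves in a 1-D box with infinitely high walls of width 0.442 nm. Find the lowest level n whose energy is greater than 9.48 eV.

E_1 = h²/(8m_eL²) = 3.084×10^-19 J = 1.925 eV.
Need n² > 9.48/1.925 = 4.925, i.e. n > 2.219.
The smallest integer satisfying this is n = 3.

n = 3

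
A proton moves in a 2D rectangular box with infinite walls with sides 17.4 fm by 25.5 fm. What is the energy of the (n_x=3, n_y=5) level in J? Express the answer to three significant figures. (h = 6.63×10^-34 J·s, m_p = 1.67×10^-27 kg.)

For a 2D rectangular well E = (h²/8m_p)·Σ n_i²/L_i² = (6.63×10^-34)²/(8·1.67×10^-27) · [3²/(17.4 fm)² + 5²/(25.5 fm)²].
Evaluating gives E = 2.24×10^-12 J.

E = 2.24×10^-12 J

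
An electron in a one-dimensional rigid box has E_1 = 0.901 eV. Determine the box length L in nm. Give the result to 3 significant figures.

From E_n = n²h²/(8m_eL²), L = n·h/√(8m_eE_n).
E_1 = 0.901 eV = 1.443×10^-19 J, so L = 1·6.626×10^-34/√(8·9.109×10^-31·1.443×10^-19) = 6.46×10^-10 m = 0.646 nm.

L = 0.646 nm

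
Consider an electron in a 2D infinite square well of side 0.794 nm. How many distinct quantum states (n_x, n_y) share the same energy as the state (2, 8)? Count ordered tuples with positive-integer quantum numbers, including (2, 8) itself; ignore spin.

The level has n_x² + n_y² = 68. The ordered positive-integer solutions are (2, 8), (8, 2).
That gives 2 states.

degeneracy = 2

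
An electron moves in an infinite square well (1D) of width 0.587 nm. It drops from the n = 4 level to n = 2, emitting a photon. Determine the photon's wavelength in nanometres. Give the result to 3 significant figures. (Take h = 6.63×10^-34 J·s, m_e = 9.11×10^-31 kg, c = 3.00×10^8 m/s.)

E_1 = h²/(8m_eL²) = 1.750×10^-19 J, so ΔE = (4² − 2²)E_1 = 2.100×10^-18 J.
λ = hc/ΔE = (6.63×10^-34·3.00×10^8)/2.100×10^-18 = 9.47×10^-8 m = 94.7 nm.

λ = 94.7 nm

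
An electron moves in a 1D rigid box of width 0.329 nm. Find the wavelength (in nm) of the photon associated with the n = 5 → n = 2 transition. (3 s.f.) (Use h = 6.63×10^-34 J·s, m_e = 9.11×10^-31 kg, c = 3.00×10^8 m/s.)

λ = 17.0 nm

E_1 = h²/(8m_eL²) = 5.572×10^-19 J, so ΔE = (5² − 2²)E_1 = 1.170×10^-17 J.
λ = hc/ΔE = (6.63×10^-34·3.00×10^8)/1.170×10^-17 = 1.70×10^-8 m = 17.0 nm.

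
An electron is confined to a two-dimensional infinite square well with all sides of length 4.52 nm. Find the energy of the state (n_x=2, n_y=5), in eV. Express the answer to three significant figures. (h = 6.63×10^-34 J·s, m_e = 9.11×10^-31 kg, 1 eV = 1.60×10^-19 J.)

E = 0.535 eV

For a 2D rectangular well E = (h²/8m_e)·Σ n_i²/L_i² = (6.63×10^-34)²/(8·9.11×10^-31) · [2²/(4.52 nm)² + 5²/(4.52 nm)²].
Evaluating gives E = 8.561×10^-20 J = 0.535 eV.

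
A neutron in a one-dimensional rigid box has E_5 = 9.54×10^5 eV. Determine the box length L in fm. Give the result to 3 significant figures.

From E_n = n²h²/(8m_nL²), L = n·h/√(8m_nE_n).
E_5 = 9.54×10^5 eV = 1.528×10^-13 J, so L = 5·6.626×10^-34/√(8·1.675×10^-27·1.528×10^-13) = 7.32×10^-14 m = 73.2 fm.

L = 73.2 fm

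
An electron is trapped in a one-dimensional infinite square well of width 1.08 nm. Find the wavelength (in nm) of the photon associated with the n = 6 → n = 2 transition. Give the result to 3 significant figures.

E_1 = h²/(8m_eL²) = 5.165×10^-20 J, so ΔE = (6² − 2²)E_1 = 1.653×10^-18 J.
λ = hc/ΔE = (6.626×10^-34·2.998×10^8)/1.653×10^-18 = 1.20×10^-7 m = 120 nm.

λ = 120 nm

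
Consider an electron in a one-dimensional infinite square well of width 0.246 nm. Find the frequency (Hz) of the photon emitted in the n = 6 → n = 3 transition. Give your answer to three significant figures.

f = 4.06×10^16 Hz

E_1 = h²/(8m_eL²) = 9.956×10^-19 J and ΔE = (6² − 3²)E_1 = 2.688×10^-17 J.
f = ΔE/h = 2.688×10^-17/6.626×10^-34 = 4.06×10^16 Hz.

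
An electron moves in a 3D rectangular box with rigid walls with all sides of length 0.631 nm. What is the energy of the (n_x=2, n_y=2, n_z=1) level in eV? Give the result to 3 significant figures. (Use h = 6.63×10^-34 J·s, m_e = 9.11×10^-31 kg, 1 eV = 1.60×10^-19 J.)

E = 8.52 eV

For a 3D rectangular well E = (h²/8m_e)·Σ n_i²/L_i² = (6.63×10^-34)²/(8·9.11×10^-31) · [2²/(0.631 nm)² + 2²/(0.631 nm)² + 1²/(0.631 nm)²].
Evaluating gives E = 1.363×10^-18 J = 8.52 eV.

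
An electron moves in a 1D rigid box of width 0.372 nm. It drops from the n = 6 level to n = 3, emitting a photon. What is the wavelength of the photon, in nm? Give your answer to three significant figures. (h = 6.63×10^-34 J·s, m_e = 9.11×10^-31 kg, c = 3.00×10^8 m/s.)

λ = 16.9 nm

E_1 = h²/(8m_eL²) = 4.358×10^-19 J, so ΔE = (6² − 3²)E_1 = 1.177×10^-17 J.
λ = hc/ΔE = (6.63×10^-34·3.00×10^8)/1.177×10^-17 = 1.69×10^-8 m = 16.9 nm.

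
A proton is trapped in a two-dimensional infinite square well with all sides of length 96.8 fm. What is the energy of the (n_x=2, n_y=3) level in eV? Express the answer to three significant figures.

E = 2.84×10^5 eV

For a 2D rectangular well E = (h²/8m_p)·Σ n_i²/L_i² = (6.626×10^-34)²/(8·1.673×10^-27) · [2²/(96.8 fm)² + 3²/(96.8 fm)²].
Evaluating gives E = 4.551×10^-14 J = 2.84×10^5 eV.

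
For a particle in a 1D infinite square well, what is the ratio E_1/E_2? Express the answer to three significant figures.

0.250

E_n ∝ n², so E_1/E_2 = 1²/2² = 1/4 = 0.250.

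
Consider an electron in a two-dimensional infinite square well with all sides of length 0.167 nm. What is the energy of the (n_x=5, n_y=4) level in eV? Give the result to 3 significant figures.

For a 2D rectangular well E = (h²/8m_e)·Σ n_i²/L_i² = (6.626×10^-34)²/(8·9.109×10^-31) · [5²/(0.167 nm)² + 4²/(0.167 nm)²].
Evaluating gives E = 8.857×10^-17 J = 553 eV.

E = 553 eV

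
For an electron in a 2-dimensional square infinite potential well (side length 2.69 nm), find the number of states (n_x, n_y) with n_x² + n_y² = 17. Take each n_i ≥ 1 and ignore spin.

degeneracy = 2

The level has n_x² + n_y² = 17. The ordered positive-integer solutions are (1, 4), (4, 1).
That gives 2 states.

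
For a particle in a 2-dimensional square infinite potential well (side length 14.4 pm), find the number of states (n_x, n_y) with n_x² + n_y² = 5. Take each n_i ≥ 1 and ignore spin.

degeneracy = 2

The level has n_x² + n_y² = 5. The ordered positive-integer solutions are (1, 2), (2, 1).
That gives 2 states.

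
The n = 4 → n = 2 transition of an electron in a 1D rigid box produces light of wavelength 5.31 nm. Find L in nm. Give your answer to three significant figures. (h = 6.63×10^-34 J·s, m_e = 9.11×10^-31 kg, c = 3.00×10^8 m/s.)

The photon carries ΔE = hc/λ = 6.63×10^-34·3.00×10^8/5.31×10^-9 m = 3.746×10^-17 J.
Since ΔE = (4² − 2²)E_1, E_1 = 3.122×10^-18 J, and L = h/√(8m_eE_1) = 1.39×10^-10 m = 0.139 nm.

L = 0.139 nm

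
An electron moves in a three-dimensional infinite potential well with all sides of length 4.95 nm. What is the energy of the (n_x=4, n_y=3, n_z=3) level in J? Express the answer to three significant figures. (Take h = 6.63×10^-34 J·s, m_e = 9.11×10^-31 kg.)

E = 8.37×10^-20 J

For a 3D rectangular well E = (h²/8m_e)·Σ n_i²/L_i² = (6.63×10^-34)²/(8·9.11×10^-31) · [4²/(4.95 nm)² + 3²/(4.95 nm)² + 3²/(4.95 nm)²].
Evaluating gives E = 8.37×10^-20 J.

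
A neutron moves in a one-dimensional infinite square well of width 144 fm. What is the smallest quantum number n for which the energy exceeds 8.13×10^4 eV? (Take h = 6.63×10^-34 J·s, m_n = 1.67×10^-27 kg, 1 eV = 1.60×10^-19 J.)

n = 3

E_1 = h²/(8m_nL²) = 1.587×10^-15 J = 9919 eV.
Need n² > 8.13×10^4/9919 = 8.196, i.e. n > 2.863.
The smallest integer satisfying this is n = 3.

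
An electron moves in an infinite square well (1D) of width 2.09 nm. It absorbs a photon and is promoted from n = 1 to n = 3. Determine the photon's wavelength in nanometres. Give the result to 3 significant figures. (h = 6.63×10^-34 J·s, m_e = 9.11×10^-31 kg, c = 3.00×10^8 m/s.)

λ = 1.80×10^3 nm

E_1 = h²/(8m_eL²) = 1.381×10^-20 J, so ΔE = (3² − 1²)E_1 = 1.105×10^-19 J.
λ = hc/ΔE = (6.63×10^-34·3.00×10^8)/1.105×10^-19 = 1.80×10^-6 m = 1.80×10^3 nm.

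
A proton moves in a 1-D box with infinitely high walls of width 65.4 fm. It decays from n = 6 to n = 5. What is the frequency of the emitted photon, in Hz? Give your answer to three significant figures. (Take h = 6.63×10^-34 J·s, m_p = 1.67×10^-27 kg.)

E_1 = h²/(8m_pL²) = 7.692×10^-15 J and ΔE = (6² − 5²)E_1 = 8.461×10^-14 J.
f = ΔE/h = 8.461×10^-14/6.63×10^-34 = 1.28×10^20 Hz.

f = 1.28×10^20 Hz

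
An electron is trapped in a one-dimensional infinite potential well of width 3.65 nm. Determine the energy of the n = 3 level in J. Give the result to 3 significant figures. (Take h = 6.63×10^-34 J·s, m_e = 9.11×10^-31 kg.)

E_3 = 4.07×10^-20 J

For an infinite well E_n = n²h²/(8m_eL²), so E_1 = h²/(8m_eL²) = (6.63×10^-34)²/(8·9.11×10^-31·(3.65×10^-9 m)²) = 4.527×10^-21 J.
Then E_3 = 3²·E_1 = 9·4.527×10^-21 J = 4.07×10^-20 J.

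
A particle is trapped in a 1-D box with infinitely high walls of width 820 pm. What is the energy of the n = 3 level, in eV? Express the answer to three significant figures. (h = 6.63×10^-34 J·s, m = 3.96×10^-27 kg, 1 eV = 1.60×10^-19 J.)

For an infinite well E_n = n²h²/(8mL²), so E_1 = h²/(8mL²) = (6.63×10^-34)²/(8·3.96×10^-27·(8.20×10^-10 m)²) = 2.064×10^-23 J.
Then E_3 = 3²·E_1 = 9·2.064×10^-23 J = 1.858×10^-22 J.
Converting, E_3 = 1.858×10^-22 J / (1.60×10^-19 J/eV) = 0.00116 eV.

E_3 = 0.00116 eV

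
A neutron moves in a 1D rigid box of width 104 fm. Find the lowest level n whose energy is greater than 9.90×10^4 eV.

E_1 = h²/(8m_nL²) = 3.029×10^-15 J = 1.891×10^4 eV.
Need n² > 9.90×10^4/1.891×10^4 = 5.235, i.e. n > 2.288.
The smallest integer satisfying this is n = 3.

n = 3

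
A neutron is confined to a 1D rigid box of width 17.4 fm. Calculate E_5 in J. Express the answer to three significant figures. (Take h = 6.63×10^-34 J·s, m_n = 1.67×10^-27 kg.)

For an infinite well E_n = n²h²/(8m_nL²), so E_1 = h²/(8m_nL²) = (6.63×10^-34)²/(8·1.67×10^-27·(1.74×10^-14 m)²) = 1.087×10^-13 J.
Then E_5 = 5²·E_1 = 25·1.087×10^-13 J = 2.72×10^-12 J.

E_5 = 2.72×10^-12 J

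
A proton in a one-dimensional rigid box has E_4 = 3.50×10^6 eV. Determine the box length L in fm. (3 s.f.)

L = 30.6 fm

From E_n = n²h²/(8m_pL²), L = n·h/√(8m_pE_n).
E_4 = 3.50×10^6 eV = 5.607×10^-13 J, so L = 4·6.626×10^-34/√(8·1.673×10^-27·5.607×10^-13) = 3.06×10^-14 m = 30.6 fm.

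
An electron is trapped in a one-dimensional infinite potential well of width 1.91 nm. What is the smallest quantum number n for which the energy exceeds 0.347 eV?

n = 2

E_1 = h²/(8m_eL²) = 1.651×10^-20 J = 0.1031 eV.
Need n² > 0.347/0.1031 = 3.366, i.e. n > 1.835.
The smallest integer satisfying this is n = 2.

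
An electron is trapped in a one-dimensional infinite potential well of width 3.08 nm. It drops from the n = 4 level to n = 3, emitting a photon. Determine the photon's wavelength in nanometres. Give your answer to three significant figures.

E_1 = h²/(8m_eL²) = 6.351×10^-21 J, so ΔE = (4² − 3²)E_1 = 4.446×10^-20 J.
λ = hc/ΔE = (6.626×10^-34·2.998×10^8)/4.446×10^-20 = 4.47×10^-6 m = 4.47×10^3 nm.

λ = 4.47×10^3 nm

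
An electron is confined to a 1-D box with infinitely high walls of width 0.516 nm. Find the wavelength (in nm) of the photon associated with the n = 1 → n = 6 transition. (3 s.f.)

λ = 25.1 nm

E_1 = h²/(8m_eL²) = 2.263×10^-19 J, so ΔE = (6² − 1²)E_1 = 7.921×10^-18 J.
λ = hc/ΔE = (6.626×10^-34·2.998×10^8)/7.921×10^-18 = 2.51×10^-8 m = 25.1 nm.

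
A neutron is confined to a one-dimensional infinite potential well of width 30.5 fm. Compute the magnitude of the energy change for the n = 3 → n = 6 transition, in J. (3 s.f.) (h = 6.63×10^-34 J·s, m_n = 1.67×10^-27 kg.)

|ΔE| = 9.55×10^-13 J

E_1 = h²/(8m_nL²) = 3.537×10^-14 J.
|ΔE| = |3² − 6²|·E_1 = 27·3.537×10^-14 J = 9.55×10^-13 J.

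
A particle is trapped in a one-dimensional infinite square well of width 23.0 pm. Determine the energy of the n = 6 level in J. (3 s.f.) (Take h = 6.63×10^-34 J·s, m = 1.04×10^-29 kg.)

For an infinite well E_n = n²h²/(8mL²), so E_1 = h²/(8mL²) = (6.63×10^-34)²/(8·1.04×10^-29·(2.30×10^-11 m)²) = 9.987×10^-18 J.
Then E_6 = 6²·E_1 = 36·9.987×10^-18 J = 3.60×10^-16 J.

E_6 = 3.60×10^-16 J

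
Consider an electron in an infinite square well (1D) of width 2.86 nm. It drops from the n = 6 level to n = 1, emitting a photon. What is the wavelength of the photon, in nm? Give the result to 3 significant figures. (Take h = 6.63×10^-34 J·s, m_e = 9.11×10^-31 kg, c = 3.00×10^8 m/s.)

E_1 = h²/(8m_eL²) = 7.374×10^-21 J, so ΔE = (6² − 1²)E_1 = 2.581×10^-19 J.
λ = hc/ΔE = (6.63×10^-34·3.00×10^8)/2.581×10^-19 = 7.71×10^-7 m = 771 nm.

λ = 771 nm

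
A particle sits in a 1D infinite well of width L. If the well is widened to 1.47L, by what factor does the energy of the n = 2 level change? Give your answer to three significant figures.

E_n ∝ 1/L², so the energy scales by 1/1.47² = 0.463.

0.463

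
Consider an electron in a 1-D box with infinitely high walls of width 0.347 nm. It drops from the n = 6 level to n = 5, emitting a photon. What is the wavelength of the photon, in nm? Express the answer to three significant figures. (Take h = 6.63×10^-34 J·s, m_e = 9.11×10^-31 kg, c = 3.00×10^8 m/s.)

E_1 = h²/(8m_eL²) = 5.009×10^-19 J, so ΔE = (6² − 5²)E_1 = 5.510×10^-18 J.
λ = hc/ΔE = (6.63×10^-34·3.00×10^8)/5.510×10^-18 = 3.61×10^-8 m = 36.1 nm.

λ = 36.1 nm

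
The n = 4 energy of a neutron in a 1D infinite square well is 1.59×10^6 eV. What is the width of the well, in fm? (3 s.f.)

From E_n = n²h²/(8m_nL²), L = n·h/√(8m_nE_n).
E_4 = 1.59×10^6 eV = 2.547×10^-13 J, so L = 4·6.626×10^-34/√(8·1.675×10^-27·2.547×10^-13) = 4.54×10^-14 m = 45.4 fm.

L = 45.4 fm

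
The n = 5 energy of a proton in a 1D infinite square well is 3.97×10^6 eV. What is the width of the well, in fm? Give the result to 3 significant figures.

L = 35.9 fm

From E_n = n²h²/(8m_pL²), L = n·h/√(8m_pE_n).
E_5 = 3.97×10^6 eV = 6.360×10^-13 J, so L = 5·6.626×10^-34/√(8·1.673×10^-27·6.360×10^-13) = 3.59×10^-14 m = 35.9 fm.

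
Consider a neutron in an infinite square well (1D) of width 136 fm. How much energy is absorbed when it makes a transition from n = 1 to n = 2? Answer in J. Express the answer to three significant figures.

|ΔE| = 5.31×10^-15 J

E_1 = h²/(8m_nL²) = 1.771×10^-15 J.
|ΔE| = |1² − 2²|·E_1 = 3·1.771×10^-15 J = 5.31×10^-15 J.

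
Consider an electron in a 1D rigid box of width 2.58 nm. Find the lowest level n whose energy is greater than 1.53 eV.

n = 6

E_1 = h²/(8m_eL²) = 9.051×10^-21 J = 0.05650 eV.
Need n² > 1.53/0.05650 = 27.08, i.e. n > 5.204.
The smallest integer satisfying this is n = 6.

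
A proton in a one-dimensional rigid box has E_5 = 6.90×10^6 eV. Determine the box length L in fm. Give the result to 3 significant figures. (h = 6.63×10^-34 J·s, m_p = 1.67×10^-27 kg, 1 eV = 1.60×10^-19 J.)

From E_n = n²h²/(8m_pL²), L = n·h/√(8m_pE_n).
E_5 = 6.90×10^6 eV = 1.104×10^-12 J, so L = 5·6.63×10^-34/√(8·1.67×10^-27·1.104×10^-12) = 2.73×10^-14 m = 27.3 fm.

L = 27.3 fm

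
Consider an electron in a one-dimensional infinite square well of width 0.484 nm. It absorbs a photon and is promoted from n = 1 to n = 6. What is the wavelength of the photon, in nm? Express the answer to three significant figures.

λ = 22.1 nm

E_1 = h²/(8m_eL²) = 2.572×10^-19 J, so ΔE = (6² − 1²)E_1 = 9.002×10^-18 J.
λ = hc/ΔE = (6.626×10^-34·2.998×10^8)/9.002×10^-18 = 2.21×10^-8 m = 22.1 nm.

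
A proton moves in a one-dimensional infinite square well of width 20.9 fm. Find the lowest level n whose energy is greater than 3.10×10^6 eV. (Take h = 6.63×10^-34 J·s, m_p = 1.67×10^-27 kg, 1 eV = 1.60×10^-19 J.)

n = 3

E_1 = h²/(8m_pL²) = 7.532×10^-14 J = 4.708×10^5 eV.
Need n² > 3.10×10^6/4.708×10^5 = 6.585, i.e. n > 2.566.
The smallest integer satisfying this is n = 3.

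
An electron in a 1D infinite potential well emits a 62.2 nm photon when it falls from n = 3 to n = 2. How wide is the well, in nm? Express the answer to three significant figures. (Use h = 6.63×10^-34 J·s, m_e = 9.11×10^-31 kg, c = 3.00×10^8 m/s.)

L = 0.307 nm

The photon carries ΔE = hc/λ = 6.63×10^-34·3.00×10^8/6.22×10^-8 m = 3.198×10^-18 J.
Since ΔE = (3² − 2²)E_1, E_1 = 6.396×10^-19 J, and L = h/√(8m_eE_1) = 3.07×10^-10 m = 0.307 nm.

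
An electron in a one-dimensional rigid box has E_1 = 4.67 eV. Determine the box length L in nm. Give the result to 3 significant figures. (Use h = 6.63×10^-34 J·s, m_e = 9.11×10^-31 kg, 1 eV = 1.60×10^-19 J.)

From E_n = n²h²/(8m_eL²), L = n·h/√(8m_eE_n).
E_1 = 4.67 eV = 7.472×10^-19 J, so L = 1·6.63×10^-34/√(8·9.11×10^-31·7.472×10^-19) = 2.84×10^-10 m = 0.284 nm.

L = 0.284 nm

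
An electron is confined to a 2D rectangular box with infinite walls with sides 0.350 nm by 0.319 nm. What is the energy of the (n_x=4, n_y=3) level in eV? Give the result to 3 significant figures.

For a 2D rectangular well E = (h²/8m_e)·Σ n_i²/L_i² = (6.626×10^-34)²/(8·9.109×10^-31) · [4²/(0.350 nm)² + 3²/(0.319 nm)²].
Evaluating gives E = 1.320×10^-17 J = 82.4 eV.

E = 82.4 eV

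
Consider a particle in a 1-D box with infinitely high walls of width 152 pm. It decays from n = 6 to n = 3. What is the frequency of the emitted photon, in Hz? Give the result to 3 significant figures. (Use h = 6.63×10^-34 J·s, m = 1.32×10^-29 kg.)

f = 7.34×10^15 Hz

E_1 = h²/(8mL²) = 1.802×10^-19 J and ΔE = (6² − 3²)E_1 = 4.865×10^-18 J.
f = ΔE/h = 4.865×10^-18/6.63×10^-34 = 7.34×10^15 Hz.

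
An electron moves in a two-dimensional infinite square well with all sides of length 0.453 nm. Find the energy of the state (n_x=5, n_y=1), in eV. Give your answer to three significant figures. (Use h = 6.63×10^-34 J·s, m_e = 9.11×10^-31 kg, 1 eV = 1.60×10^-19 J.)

For a 2D rectangular well E = (h²/8m_e)·Σ n_i²/L_i² = (6.63×10^-34)²/(8·9.11×10^-31) · [5²/(0.453 nm)² + 1²/(0.453 nm)²].
Evaluating gives E = 7.642×10^-18 J = 47.8 eV.

E = 47.8 eV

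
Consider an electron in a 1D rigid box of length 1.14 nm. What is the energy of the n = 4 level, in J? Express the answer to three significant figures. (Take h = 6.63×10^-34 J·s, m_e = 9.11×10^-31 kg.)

For an infinite well E_n = n²h²/(8m_eL²), so E_1 = h²/(8m_eL²) = (6.63×10^-34)²/(8·9.11×10^-31·(1.14×10^-9 m)²) = 4.641×10^-20 J.
Then E_4 = 4²·E_1 = 16·4.641×10^-20 J = 7.43×10^-19 J.

E_4 = 7.43×10^-19 J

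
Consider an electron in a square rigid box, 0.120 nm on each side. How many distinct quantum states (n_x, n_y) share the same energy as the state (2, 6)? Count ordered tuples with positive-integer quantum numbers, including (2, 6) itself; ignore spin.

The level has n_x² + n_y² = 40. The ordered positive-integer solutions are (2, 6), (6, 2).
That gives 2 states.

degeneracy = 2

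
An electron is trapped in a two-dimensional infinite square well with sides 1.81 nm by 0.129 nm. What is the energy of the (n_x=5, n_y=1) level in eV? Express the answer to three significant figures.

For a 2D rectangular well E = (h²/8m_e)·Σ n_i²/L_i² = (6.626×10^-34)²/(8·9.109×10^-31) · [5²/(1.81 nm)² + 1²/(0.129 nm)²].
Evaluating gives E = 4.080×10^-18 J = 25.5 eV.

E = 25.5 eV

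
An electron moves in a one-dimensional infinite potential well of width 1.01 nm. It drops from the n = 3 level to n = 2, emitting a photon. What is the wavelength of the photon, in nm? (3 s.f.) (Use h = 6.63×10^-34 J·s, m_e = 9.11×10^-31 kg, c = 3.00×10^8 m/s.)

E_1 = h²/(8m_eL²) = 5.913×10^-20 J, so ΔE = (3² − 2²)E_1 = 2.957×10^-19 J.
λ = hc/ΔE = (6.63×10^-34·3.00×10^8)/2.957×10^-19 = 6.73×10^-7 m = 673 nm.

λ = 673 nm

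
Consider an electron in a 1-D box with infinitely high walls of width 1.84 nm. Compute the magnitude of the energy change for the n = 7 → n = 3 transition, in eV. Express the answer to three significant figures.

|ΔE| = 4.44 eV

E_1 = h²/(8m_eL²) = 1.780×10^-20 J.
|ΔE| = |7² − 3²|·E_1 = 40·1.780×10^-20 J = 7.120×10^-19 J = 4.44 eV.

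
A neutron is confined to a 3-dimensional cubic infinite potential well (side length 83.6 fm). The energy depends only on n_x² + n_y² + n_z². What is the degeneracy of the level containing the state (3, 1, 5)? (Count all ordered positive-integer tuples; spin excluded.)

The level has n_x² + n_y² + n_z² = 35. The ordered positive-integer solutions are (1, 3, 5), (1, 5, 3), (3, 1, 5), (3, 5, 1), (5, 1, 3), (5, 3, 1).
That gives 6 states.

degeneracy = 6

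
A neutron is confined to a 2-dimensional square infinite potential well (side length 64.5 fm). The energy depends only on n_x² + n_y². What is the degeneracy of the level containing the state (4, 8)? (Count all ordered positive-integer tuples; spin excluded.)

degeneracy = 2

The level has n_x² + n_y² = 80. The ordered positive-integer solutions are (4, 8), (8, 4).
That gives 2 states.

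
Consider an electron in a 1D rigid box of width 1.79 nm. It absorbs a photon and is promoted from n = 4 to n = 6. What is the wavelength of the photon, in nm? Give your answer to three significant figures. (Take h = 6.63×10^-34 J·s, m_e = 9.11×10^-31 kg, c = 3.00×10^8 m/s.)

E_1 = h²/(8m_eL²) = 1.882×10^-20 J, so ΔE = (6² − 4²)E_1 = 3.764×10^-19 J.
λ = hc/ΔE = (6.63×10^-34·3.00×10^8)/3.764×10^-19 = 5.28×10^-7 m = 528 nm.

λ = 528 nm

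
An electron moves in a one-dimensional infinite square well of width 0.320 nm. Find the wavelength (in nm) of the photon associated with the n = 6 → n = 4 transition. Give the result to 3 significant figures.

λ = 16.9 nm

E_1 = h²/(8m_eL²) = 5.884×10^-19 J, so ΔE = (6² − 4²)E_1 = 1.177×10^-17 J.
λ = hc/ΔE = (6.626×10^-34·2.998×10^8)/1.177×10^-17 = 1.69×10^-8 m = 16.9 nm.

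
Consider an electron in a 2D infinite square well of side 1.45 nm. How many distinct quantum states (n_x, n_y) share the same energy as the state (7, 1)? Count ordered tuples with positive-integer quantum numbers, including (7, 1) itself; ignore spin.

The level has n_x² + n_y² = 50. The ordered positive-integer solutions are (1, 7), (5, 5), (7, 1).
That gives 3 states.

degeneracy = 3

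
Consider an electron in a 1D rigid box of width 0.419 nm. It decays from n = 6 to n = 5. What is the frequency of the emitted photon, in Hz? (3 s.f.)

E_1 = h²/(8m_eL²) = 3.432×10^-19 J and ΔE = (6² − 5²)E_1 = 3.775×10^-18 J.
f = ΔE/h = 3.775×10^-18/6.626×10^-34 = 5.70×10^15 Hz.

f = 5.70×10^15 Hz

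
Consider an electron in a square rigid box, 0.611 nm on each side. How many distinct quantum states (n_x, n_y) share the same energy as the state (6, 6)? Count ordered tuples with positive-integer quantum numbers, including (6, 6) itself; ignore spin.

The level has n_x² + n_y² = 72. The ordered positive-integer solutions are (6, 6).
That gives 1 state.

degeneracy = 1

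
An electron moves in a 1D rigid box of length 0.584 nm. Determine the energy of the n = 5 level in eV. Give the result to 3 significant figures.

E_5 = 27.6 eV

For an infinite well E_n = n²h²/(8m_eL²), so E_1 = h²/(8m_eL²) = (6.626×10^-34)²/(8·9.109×10^-31·(5.84×10^-10 m)²) = 1.767×10^-19 J.
Then E_5 = 5²·E_1 = 25·1.767×10^-19 J = 4.417×10^-18 J.
Converting, E_5 = 4.417×10^-18 J / (1.602×10^-19 J/eV) = 27.6 eV.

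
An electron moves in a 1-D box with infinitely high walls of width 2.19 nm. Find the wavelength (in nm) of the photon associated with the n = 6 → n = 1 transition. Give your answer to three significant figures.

E_1 = h²/(8m_eL²) = 1.256×10^-20 J, so ΔE = (6² − 1²)E_1 = 4.396×10^-19 J.
λ = hc/ΔE = (6.626×10^-34·2.998×10^8)/4.396×10^-19 = 4.52×10^-7 m = 452 nm.

λ = 452 nm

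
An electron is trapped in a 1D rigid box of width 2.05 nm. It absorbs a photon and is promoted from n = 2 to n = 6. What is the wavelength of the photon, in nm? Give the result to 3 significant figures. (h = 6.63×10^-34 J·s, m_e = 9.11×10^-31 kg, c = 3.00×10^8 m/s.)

λ = 433 nm

E_1 = h²/(8m_eL²) = 1.435×10^-20 J, so ΔE = (6² − 2²)E_1 = 4.592×10^-19 J.
λ = hc/ΔE = (6.63×10^-34·3.00×10^8)/4.592×10^-19 = 4.33×10^-7 m = 433 nm.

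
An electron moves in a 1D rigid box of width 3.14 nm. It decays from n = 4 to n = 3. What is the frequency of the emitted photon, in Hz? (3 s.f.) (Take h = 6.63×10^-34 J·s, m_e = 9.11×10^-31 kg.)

E_1 = h²/(8m_eL²) = 6.117×10^-21 J and ΔE = (4² − 3²)E_1 = 4.282×10^-20 J.
f = ΔE/h = 4.282×10^-20/6.63×10^-34 = 6.46×10^13 Hz.

f = 6.46×10^13 Hz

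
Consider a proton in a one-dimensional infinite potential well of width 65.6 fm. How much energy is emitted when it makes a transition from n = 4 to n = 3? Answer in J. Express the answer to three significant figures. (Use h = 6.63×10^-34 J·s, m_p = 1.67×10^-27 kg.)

E_1 = h²/(8m_pL²) = 7.646×10^-15 J.
|ΔE| = |4² − 3²|·E_1 = 7·7.646×10^-15 J = 5.35×10^-14 J.

|ΔE| = 5.35×10^-14 J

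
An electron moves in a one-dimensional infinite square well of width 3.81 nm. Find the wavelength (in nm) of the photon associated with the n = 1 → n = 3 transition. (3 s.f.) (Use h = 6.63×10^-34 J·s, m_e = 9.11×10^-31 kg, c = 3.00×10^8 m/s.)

λ = 5.98×10^3 nm

E_1 = h²/(8m_eL²) = 4.155×10^-21 J, so ΔE = (3² − 1²)E_1 = 3.324×10^-20 J.
λ = hc/ΔE = (6.63×10^-34·3.00×10^8)/3.324×10^-20 = 5.98×10^-6 m = 5.98×10^3 nm.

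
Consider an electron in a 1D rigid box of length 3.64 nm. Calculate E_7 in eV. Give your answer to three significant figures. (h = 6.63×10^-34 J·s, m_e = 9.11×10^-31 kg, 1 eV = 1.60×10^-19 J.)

For an infinite well E_n = n²h²/(8m_eL²), so E_1 = h²/(8m_eL²) = (6.63×10^-34)²/(8·9.11×10^-31·(3.64×10^-9 m)²) = 4.552×10^-21 J.
Then E_7 = 7²·E_1 = 49·4.552×10^-21 J = 2.230×10^-19 J.
Converting, E_7 = 2.230×10^-19 J / (1.60×10^-19 J/eV) = 1.39 eV.

E_7 = 1.39 eV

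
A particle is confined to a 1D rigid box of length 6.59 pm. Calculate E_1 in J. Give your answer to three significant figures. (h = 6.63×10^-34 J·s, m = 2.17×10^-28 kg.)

E_1 = 5.83×10^-18 J

For an infinite well E_n = n²h²/(8mL²), so E_1 = h²/(8mL²) = (6.63×10^-34)²/(8·2.17×10^-28·(6.59×10^-12 m)²) = 5.831×10^-18 J.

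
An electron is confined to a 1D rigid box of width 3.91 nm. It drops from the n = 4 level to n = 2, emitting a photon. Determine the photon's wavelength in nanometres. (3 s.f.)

λ = 4.20×10^3 nm

E_1 = h²/(8m_eL²) = 3.941×10^-21 J, so ΔE = (4² − 2²)E_1 = 4.729×10^-20 J.
λ = hc/ΔE = (6.626×10^-34·2.998×10^8)/4.729×10^-20 = 4.20×10^-6 m = 4.20×10^3 nm.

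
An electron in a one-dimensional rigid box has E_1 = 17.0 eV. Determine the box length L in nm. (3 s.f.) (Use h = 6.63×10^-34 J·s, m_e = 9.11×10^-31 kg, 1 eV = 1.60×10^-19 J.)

L = 0.149 nm

From E_n = n²h²/(8m_eL²), L = n·h/√(8m_eE_n).
E_1 = 17.0 eV = 2.720×10^-18 J, so L = 1·6.63×10^-34/√(8·9.11×10^-31·2.720×10^-18) = 1.49×10^-10 m = 0.149 nm.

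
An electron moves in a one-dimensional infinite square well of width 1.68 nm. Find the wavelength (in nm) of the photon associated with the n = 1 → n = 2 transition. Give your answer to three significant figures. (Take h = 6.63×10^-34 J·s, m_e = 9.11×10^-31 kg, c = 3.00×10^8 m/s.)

E_1 = h²/(8m_eL²) = 2.137×10^-20 J, so ΔE = (2² − 1²)E_1 = 6.411×10^-20 J.
λ = hc/ΔE = (6.63×10^-34·3.00×10^8)/6.411×10^-20 = 3.10×10^-6 m = 3.10×10^3 nm.

λ = 3.10×10^3 nm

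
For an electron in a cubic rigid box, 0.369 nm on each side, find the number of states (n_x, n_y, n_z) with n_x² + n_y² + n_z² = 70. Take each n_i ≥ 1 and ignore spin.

degeneracy = 6

The level has n_x² + n_y² + n_z² = 70. The ordered positive-integer solutions are (3, 5, 6), (3, 6, 5), (5, 3, 6), (5, 6, 3), (6, 3, 5), (6, 5, 3).
That gives 6 states.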